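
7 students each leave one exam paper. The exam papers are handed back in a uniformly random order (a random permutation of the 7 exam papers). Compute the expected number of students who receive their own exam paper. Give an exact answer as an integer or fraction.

Let Xᵢ = 1 if person i gets their own exam paper. For each i, P(Xᵢ=1) = 1/7.
By linearity of expectation, E[X₁+…+X_7] = 7·(1/7) = 1.

1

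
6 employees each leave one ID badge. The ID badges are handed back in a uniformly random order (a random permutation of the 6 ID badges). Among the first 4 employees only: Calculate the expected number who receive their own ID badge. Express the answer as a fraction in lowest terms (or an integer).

Let Xᵢ = 1 if person i gets their own ID badge. For each i, P(Xᵢ=1) = 1/6.
By linearity of expectation, E[X₁+…+X_4] = 4·(1/6) = 2/3.

2/3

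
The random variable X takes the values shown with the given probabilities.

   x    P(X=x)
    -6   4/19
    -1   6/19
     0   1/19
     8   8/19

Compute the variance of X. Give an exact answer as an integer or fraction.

E[X] = (4/19)·(-6) + (6/19)·(-1) + (1/19)·0 + (8/19)·8 = 34/19
E[X²] = (4/19)·36 + (6/19)·1 + (1/19)·0 + (8/19)·64 = 662/19
Var(X) = 662/19 − (34/19)² = 11422/361

11422/361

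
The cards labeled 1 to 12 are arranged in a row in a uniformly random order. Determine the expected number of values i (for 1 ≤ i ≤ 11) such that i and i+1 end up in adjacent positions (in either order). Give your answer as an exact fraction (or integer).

For each i ∈ {1,…,11}, let Xᵢ = 1 if i and i+1 are adjacent. P(Xᵢ=1) = 2·(12−1)!/12! = 2/12.
By linearity, E[ΣXᵢ] = (11)·(2/12) = 11/6.

11/6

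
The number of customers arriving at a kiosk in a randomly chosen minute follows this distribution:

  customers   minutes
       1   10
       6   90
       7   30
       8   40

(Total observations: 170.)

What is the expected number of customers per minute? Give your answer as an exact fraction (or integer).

Total = 170, so P(customers=1) = 10/170, etc.
E[X] = (1/17)·1 + (9/17)·6 + (3/17)·7 + (4/17)·8
     = 108/17

108/17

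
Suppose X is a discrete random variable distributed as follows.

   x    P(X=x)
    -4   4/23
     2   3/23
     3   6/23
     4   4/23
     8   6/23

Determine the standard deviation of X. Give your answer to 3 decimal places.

3.915

E[X] = 72/23, E[X²] = 578/23
Var(X) = E[X²] − (E[X])² = 578/23 − 5184/529 = 8110/529
SD(X) = √(8110/529) ≈ 3.915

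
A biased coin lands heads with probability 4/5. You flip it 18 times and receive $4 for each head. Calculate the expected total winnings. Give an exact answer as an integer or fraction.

288/5 dollars

E[#heads] = 18·4/5 = 72/5 (linearity over flips).
E[winnings] = 4·72/5 = 288/5.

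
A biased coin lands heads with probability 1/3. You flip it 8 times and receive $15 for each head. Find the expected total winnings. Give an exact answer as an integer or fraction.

E[#heads] = 8·1/3 = 8/3 (linearity over flips).
E[winnings] = 15·8/3 = 40.

$40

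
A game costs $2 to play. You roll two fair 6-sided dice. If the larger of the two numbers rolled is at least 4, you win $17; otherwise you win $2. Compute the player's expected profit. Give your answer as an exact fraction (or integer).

E[payout] = (1/4)·2 + (3/4)·17 = 53/4
Expected profit = 53/4 − 2 = 45/4

45/4 dollars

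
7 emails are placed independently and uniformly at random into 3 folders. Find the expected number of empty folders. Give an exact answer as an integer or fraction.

128/729

Let Xⱼ=1 if folder j is empty. P(Xⱼ=1) = ((3-1)/3)^7 = 128/2187.
By linearity, E[#empty] = 3·128/2187 = 128/729.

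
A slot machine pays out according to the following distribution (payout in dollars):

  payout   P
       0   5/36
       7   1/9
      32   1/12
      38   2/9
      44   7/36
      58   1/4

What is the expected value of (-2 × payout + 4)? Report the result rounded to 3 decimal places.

E[-2x+4] = (5/36)·4 + (1/9)·(-10) + (1/12)·(-60) + (2/9)·(-72) + (7/36)·(-84) + (1/4)·(-112)
     = -593/9 ≈ -65.889

-65.889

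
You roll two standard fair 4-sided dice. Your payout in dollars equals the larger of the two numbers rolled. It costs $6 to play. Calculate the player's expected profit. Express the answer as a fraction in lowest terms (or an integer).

Distribution of the larger of the two numbers rolled: 1 w.p. 1/16, 2 w.p. 3/16, 3 w.p. 5/16, 4 w.p. 7/16
E[payout] = (1/16)·1 + (3/16)·2 + (5/16)·3 + (7/16)·4 = 25/8
Expected profit = 25/8 − 6 = -23/8

-23/8 dollars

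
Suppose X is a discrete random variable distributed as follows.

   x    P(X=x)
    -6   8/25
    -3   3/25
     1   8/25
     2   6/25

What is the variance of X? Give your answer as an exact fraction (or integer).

7306/625

E[X] = (8/25)·(-6) + (3/25)·(-3) + (8/25)·1 + (6/25)·2 = -37/25
E[X²] = (8/25)·36 + (3/25)·9 + (8/25)·1 + (6/25)·4 = 347/25
Var(X) = 347/25 − (-37/25)² = 7306/625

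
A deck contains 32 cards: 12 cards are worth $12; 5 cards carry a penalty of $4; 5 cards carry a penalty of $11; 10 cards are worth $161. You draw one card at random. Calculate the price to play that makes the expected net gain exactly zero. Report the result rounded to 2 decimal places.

E[payout] = (12/32)·12 + (5/32)·(-4) + (5/32)·(-11) + (10/32)·161 = 1679/32
Fair fee = E[payout] = 1679/32 ≈ $52.47

$52.47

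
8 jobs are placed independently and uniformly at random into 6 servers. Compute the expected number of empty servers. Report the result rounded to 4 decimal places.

1.3954

Let Xⱼ=1 if server j is empty. P(Xⱼ=1) = ((6-1)/6)^8 = 390625/1679616.
By linearity, E[#empty] = 6·390625/1679616 = 390625/279936.
≈ 1.3954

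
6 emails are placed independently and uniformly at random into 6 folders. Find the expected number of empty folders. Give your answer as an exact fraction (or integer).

Let Xⱼ=1 if folder j is empty. P(Xⱼ=1) = ((6-1)/6)^6 = 15625/46656.
By linearity, E[#empty] = 6·15625/46656 = 15625/7776.

15625/7776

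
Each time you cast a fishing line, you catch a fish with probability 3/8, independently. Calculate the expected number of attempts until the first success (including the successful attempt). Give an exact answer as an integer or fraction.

8/3

For a geometric distribution, E[trials] = 1/p = 1/(3/8) = 8/3.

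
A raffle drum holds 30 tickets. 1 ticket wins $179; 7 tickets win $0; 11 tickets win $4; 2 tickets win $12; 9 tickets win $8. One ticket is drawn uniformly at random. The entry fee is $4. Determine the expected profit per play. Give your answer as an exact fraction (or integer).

199/30 dollars

E[payout] = (1/30)·179 + (7/30)·0 + (11/30)·4 + (2/30)·12 + (9/30)·8 = 319/30
Expected profit = 319/30 − 4 = 199/30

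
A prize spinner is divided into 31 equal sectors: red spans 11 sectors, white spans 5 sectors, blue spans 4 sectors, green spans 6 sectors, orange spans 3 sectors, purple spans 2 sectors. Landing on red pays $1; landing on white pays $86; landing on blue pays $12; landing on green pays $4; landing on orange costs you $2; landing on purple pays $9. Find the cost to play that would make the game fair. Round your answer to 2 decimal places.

E[payout] = (11/31)·1 + (5/31)·86 + (4/31)·12 + (6/31)·4 + (3/31)·(-2) + (2/31)·9 = 525/31
Fair fee = E[payout] = 525/31 ≈ $16.94

$16.94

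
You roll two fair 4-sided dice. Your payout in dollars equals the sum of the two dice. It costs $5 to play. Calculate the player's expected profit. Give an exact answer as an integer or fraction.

Distribution of the sum of the two dice: 2 w.p. 1/16, 3 w.p. 1/8, 4 w.p. 3/16, 5 w.p. 1/4, 6 w.p. 3/16, 7 w.p. 1/8, …
E[payout] = (1/16)·2 + (1/8)·3 + (3/16)·4 + (1/4)·5 + (3/16)·6 + (1/8)·7 + (1/16)·8 = 5
Expected profit = 5 − 5 = 0

$0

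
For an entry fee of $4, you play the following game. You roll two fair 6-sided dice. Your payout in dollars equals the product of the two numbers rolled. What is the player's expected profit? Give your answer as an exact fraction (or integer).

33/4 dollars

Distribution of the product of the two numbers rolled: 1 w.p. 1/36, 2 w.p. 1/18, 3 w.p. 1/18, 4 w.p. 1/12, 5 w.p. 1/18, 6 w.p. 1/9, …
E[payout] = (1/36)·1 + (1/18)·2 + (1/18)·3 + (1/12)·4 + (1/18)·5 + (1/9)·6 + (1/18)·8 + (1/36)·9 + (1/18)·10 + (1/9)·12 + (1/18)·15 + (1/36)·16 + (1/18)·18 + (1/18)·20 + (1/18)·24 + (1/36)·25 + (1/18)·30 + (1/36)·36 = 49/4
Expected profit = 49/4 − 4 = 33/4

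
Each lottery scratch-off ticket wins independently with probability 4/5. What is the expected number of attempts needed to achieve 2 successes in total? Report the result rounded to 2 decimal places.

2.50

By linearity (sum of 2 independent geometric waits), E[trials] = 2/p = 2/(4/5) = 5/2.
≈ 2.50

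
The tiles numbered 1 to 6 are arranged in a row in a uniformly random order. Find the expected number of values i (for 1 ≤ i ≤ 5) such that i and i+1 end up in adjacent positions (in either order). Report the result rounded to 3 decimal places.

1.667

For each i ∈ {1,…,5}, let Xᵢ = 1 if i and i+1 are adjacent. P(Xᵢ=1) = 2·(6−1)!/6! = 2/6.
By linearity, E[ΣXᵢ] = (5)·(2/6) = 5/3.
≈ 1.667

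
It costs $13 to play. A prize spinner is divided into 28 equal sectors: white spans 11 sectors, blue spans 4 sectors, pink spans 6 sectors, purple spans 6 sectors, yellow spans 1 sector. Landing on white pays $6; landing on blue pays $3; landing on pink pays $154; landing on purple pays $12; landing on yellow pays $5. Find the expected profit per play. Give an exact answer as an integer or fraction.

715/28 dollars

E[payout] = (11/28)·6 + (4/28)·3 + (6/28)·154 + (6/28)·12 + (1/28)·5 = 1079/28
Expected profit = 1079/28 − 13 = 715/28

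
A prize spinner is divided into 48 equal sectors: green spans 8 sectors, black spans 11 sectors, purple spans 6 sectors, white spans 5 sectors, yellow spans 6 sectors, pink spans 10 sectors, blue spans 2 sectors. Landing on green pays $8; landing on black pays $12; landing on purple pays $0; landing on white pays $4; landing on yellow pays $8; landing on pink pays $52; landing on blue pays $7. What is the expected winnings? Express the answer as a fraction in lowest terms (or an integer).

E[payout] = (8/48)·8 + (11/48)·12 + (6/48)·0 + (5/48)·4 + (6/48)·8 + (10/48)·52 + (2/48)·7 = 133/8

133/8 dollars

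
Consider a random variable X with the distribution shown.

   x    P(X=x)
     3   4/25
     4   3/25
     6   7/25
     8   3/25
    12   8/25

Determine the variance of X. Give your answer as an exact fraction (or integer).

7404/625

E[X] = (4/25)·3 + (3/25)·4 + (7/25)·6 + (3/25)·8 + (8/25)·12 = 186/25
E[X²] = (4/25)·9 + (3/25)·16 + (7/25)·36 + (3/25)·64 + (8/25)·144 = 336/5
Var(X) = 336/5 − (186/25)² = 7404/625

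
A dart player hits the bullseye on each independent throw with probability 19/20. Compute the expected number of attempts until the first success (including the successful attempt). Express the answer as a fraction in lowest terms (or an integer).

For a geometric distribution, E[trials] = 1/p = 1/(19/20) = 20/19.

20/19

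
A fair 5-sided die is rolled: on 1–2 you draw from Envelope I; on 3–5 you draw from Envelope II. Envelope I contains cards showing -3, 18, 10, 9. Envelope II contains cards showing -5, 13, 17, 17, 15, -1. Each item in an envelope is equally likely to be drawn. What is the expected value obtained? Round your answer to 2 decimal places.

E[X | Envelope I] = (-3 + 18 + 10 + 9)/4 = 17/2
E[X | Envelope II] = (-5 + 13 + 17 + 17 + 15 − 1)/6 = 28/3
E[X] = (2/5)·17/2 + (3/5)·28/3 = 9 ≈ 9.00

9.00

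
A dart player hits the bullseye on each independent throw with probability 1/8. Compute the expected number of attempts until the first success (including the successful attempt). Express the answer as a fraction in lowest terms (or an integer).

For a geometric distribution, E[trials] = 1/p = 1/(1/8) = 8.

8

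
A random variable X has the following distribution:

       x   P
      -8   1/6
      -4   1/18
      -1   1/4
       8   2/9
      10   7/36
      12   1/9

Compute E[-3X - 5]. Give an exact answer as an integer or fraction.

E[-3x-5] = (1/6)·19 + (1/18)·7 + (1/4)·(-2) + (2/9)·(-29) + (7/36)·(-35) + (1/9)·(-41)
     = -59/4

-59/4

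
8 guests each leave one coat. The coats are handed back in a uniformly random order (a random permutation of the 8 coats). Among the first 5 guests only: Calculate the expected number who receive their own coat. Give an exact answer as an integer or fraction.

5/8

Let Xᵢ = 1 if person i gets their own coat. For each i, P(Xᵢ=1) = 1/8.
By linearity of expectation, E[X₁+…+X_5] = 5·(1/8) = 5/8.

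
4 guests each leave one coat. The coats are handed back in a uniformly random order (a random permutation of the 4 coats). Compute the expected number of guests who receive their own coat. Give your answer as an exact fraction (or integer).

1

Let Xᵢ = 1 if person i gets their own coat. For each i, P(Xᵢ=1) = 1/4.
By linearity of expectation, E[X₁+…+X_4] = 4·(1/4) = 1.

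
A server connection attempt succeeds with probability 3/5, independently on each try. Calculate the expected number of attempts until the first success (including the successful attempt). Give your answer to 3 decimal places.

For a geometric distribution, E[trials] = 1/p = 1/(3/5) = 5/3.
≈ 1.667

1.667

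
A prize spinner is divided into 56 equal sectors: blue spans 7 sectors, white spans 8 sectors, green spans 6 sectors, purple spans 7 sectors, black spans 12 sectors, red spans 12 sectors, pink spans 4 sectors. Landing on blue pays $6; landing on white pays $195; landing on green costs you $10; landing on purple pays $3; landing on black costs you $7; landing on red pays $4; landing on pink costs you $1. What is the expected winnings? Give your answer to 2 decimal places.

E[payout] = (7/56)·6 + (8/56)·195 + (6/56)·(-10) + (7/56)·3 + (12/56)·(-7) + (12/56)·4 + (4/56)·(-1) = 1523/56
≈ $27.20

$27.20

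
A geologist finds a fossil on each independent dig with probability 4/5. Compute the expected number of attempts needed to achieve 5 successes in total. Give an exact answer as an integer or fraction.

25/4

By linearity (sum of 5 independent geometric waits), E[trials] = 5/p = 5/(4/5) = 25/4.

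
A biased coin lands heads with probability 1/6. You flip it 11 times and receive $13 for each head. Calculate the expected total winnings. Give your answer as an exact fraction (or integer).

E[#heads] = 11·1/6 = 11/6 (linearity over flips).
E[winnings] = 13·11/6 = 143/6.

143/6 dollars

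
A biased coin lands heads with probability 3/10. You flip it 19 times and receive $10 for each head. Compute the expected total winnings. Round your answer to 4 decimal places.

E[#heads] = 19·3/10 = 57/10 (linearity over flips).
E[winnings] = 10·57/10 = 57.
≈ 57.0000

$57.0000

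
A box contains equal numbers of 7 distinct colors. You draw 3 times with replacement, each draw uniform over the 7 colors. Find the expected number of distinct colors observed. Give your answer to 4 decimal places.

2.5918

Let Xⱼ=1 if type j appears at least once. P(Xⱼ=1) = 1 − ((7−1)/7)^3 = 127/343.
E[#distinct] = 7·127/343 = 127/49.
≈ 2.5918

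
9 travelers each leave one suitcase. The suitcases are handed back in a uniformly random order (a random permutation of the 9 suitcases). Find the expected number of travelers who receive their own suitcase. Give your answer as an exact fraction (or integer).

1

Let Xᵢ = 1 if person i gets their own suitcase. For each i, P(Xᵢ=1) = 1/9.
By linearity of expectation, E[X₁+…+X_9] = 9·(1/9) = 1.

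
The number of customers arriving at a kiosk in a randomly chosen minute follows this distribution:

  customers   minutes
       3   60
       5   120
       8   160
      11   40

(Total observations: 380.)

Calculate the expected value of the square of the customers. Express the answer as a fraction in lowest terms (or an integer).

49

Total = 380, so P(customers=3) = 60/380, etc.
E[X²] = (3/19)·9 + (6/19)·25 + (8/19)·64 + (2/19)·121
     = 49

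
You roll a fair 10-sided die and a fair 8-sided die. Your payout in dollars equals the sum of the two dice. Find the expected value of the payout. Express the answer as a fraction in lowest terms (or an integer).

Distribution of the sum of the two dice: 2 w.p. 1/80, 3 w.p. 1/40, 4 w.p. 3/80, 5 w.p. 1/20, 6 w.p. 1/16, 7 w.p. 3/40, …
E[payout] = (1/80)·2 + (1/40)·3 + (3/80)·4 + (1/20)·5 + (1/16)·6 + (3/40)·7 + (7/80)·8 + (1/10)·9 + (1/10)·10 + (1/10)·11 + (7/80)·12 + (3/40)·13 + (1/16)·14 + (1/20)·15 + (3/80)·16 + (1/40)·17 + (1/80)·18 = 10

$10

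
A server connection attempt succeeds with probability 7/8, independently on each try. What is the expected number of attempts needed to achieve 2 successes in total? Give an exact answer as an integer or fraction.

16/7

By linearity (sum of 2 independent geometric waits), E[trials] = 2/p = 2/(7/8) = 16/7.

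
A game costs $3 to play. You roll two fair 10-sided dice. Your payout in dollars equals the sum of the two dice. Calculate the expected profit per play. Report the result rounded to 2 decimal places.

Distribution of the sum of the two dice: 2 w.p. 1/100, 3 w.p. 1/50, 4 w.p. 3/100, 5 w.p. 1/25, 6 w.p. 1/20, 7 w.p. 3/50, …
E[payout] = (1/100)·2 + (1/50)·3 + (3/100)·4 + (1/25)·5 + (1/20)·6 + (3/50)·7 + (7/100)·8 + (2/25)·9 + (9/100)·10 + (1/10)·11 + (9/100)·12 + (2/25)·13 + (7/100)·14 + (3/50)·15 + (1/20)·16 + (1/25)·17 + (3/100)·18 + (1/50)·19 + (1/100)·20 = 11
Expected profit = 11 − 3 = 8 ≈ $8.00

$8.00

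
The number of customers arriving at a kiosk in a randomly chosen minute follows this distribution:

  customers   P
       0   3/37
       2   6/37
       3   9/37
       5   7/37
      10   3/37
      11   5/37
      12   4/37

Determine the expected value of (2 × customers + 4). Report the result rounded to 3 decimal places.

E[2x+4] = (3/37)·4 + (6/37)·8 + (9/37)·10 + (7/37)·14 + (3/37)·24 + (5/37)·26 + (4/37)·28
     = 562/37 ≈ 15.189

15.189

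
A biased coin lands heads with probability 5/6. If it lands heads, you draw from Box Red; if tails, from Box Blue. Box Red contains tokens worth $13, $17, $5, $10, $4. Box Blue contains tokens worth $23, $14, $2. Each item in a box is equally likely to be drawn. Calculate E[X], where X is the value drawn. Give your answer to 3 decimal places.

$10.333

E[X | Box Red] = (13 + 17 + 5 + 10 + 4)/5 = 49/5
E[X | Box Blue] = (23 + 14 + 2)/3 = 13
E[X] = (5/6)·49/5 + (1/6)·13 = 31/3 ≈ 10.333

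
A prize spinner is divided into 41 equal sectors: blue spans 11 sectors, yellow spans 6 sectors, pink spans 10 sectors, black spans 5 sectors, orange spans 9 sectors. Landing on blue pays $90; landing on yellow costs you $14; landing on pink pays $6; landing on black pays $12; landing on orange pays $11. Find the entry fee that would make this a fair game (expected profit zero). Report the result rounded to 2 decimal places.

E[payout] = (11/41)·90 + (6/41)·(-14) + (10/41)·6 + (5/41)·12 + (9/41)·11 = 1125/41
Fair fee = E[payout] = 1125/41 ≈ $27.44

$27.44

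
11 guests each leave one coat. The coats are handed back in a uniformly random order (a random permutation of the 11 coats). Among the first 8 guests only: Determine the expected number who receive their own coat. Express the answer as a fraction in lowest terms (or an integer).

Let Xᵢ = 1 if person i gets their own coat. For each i, P(Xᵢ=1) = 1/11.
By linearity of expectation, E[X₁+…+X_8] = 8·(1/11) = 8/11.

8/11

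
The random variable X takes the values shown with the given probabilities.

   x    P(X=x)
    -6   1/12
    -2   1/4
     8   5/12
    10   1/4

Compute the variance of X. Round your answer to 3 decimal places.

32.306

E[X] = (1/12)·(-6) + (1/4)·(-2) + (5/12)·8 + (1/4)·10 = 29/6
E[X²] = (1/12)·36 + (1/4)·4 + (5/12)·64 + (1/4)·100 = 167/3
Var(X) = 167/3 − (29/6)² = 1163/36 ≈ 32.306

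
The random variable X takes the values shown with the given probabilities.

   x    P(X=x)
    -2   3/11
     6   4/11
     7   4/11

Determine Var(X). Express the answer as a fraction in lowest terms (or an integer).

1756/121

E[X] = (3/11)·(-2) + (4/11)·6 + (4/11)·7 = 46/11
E[X²] = (3/11)·4 + (4/11)·36 + (4/11)·49 = 32
Var(X) = 32 − (46/11)² = 1756/121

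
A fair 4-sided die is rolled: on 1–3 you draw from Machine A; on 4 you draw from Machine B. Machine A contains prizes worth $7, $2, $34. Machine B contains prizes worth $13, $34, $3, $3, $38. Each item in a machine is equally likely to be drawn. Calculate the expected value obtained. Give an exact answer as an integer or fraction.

153/10 dollars

E[X | Machine A] = (7 + 2 + 34)/3 = 43/3
E[X | Machine B] = (13 + 34 + 3 + 3 + 38)/5 = 91/5
E[X] = (3/4)·43/3 + (1/4)·91/5 = 153/10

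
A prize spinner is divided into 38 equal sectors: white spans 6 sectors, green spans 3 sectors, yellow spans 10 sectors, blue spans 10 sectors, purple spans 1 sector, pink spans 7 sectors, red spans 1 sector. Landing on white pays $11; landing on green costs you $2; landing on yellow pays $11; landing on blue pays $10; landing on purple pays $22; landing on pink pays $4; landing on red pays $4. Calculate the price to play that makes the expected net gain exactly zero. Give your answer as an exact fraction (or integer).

E[payout] = (6/38)·11 + (3/38)·(-2) + (10/38)·11 + (10/38)·10 + (1/38)·22 + (7/38)·4 + (1/38)·4 = 162/19
Fair fee = E[payout] = 162/19

162/19 dollars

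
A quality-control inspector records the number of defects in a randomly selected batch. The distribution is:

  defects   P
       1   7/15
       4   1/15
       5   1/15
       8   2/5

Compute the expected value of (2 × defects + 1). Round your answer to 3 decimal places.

E[2x+1] = (7/15)·3 + (1/15)·9 + (1/15)·11 + (2/5)·17
     = 143/15 ≈ 9.533

9.533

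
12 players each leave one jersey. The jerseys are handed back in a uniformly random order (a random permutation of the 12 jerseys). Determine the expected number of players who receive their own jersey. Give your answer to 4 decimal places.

1.0000

Let Xᵢ = 1 if person i gets their own jersey. For each i, P(Xᵢ=1) = 1/12.
By linearity of expectation, E[X₁+…+X_12] = 12·(1/12) = 1.
≈ 1.0000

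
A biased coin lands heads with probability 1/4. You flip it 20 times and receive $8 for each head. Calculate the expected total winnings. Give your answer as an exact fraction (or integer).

E[#heads] = 20·1/4 = 5 (linearity over flips).
E[winnings] = 8·5 = 40.

$40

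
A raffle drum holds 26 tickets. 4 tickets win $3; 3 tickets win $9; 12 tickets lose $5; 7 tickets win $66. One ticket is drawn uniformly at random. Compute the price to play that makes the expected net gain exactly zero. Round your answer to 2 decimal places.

E[payout] = (4/26)·3 + (3/26)·9 + (12/26)·(-5) + (7/26)·66 = 441/26
Fair fee = E[payout] = 441/26 ≈ $16.96

$16.96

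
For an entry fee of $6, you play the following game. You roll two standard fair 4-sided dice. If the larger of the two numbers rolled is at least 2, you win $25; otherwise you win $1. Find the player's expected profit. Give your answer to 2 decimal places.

$17.50

E[payout] = (1/16)·1 + (15/16)·25 = 47/2
Expected profit = 47/2 − 6 = 35/2 ≈ $17.50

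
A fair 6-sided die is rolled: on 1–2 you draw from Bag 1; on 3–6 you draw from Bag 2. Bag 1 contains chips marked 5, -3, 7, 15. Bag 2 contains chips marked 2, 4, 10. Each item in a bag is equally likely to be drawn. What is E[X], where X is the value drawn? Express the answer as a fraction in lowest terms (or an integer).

E[X | Bag 1] = (5 − 3 + 7 + 15)/4 = 6
E[X | Bag 2] = (2 + 4 + 10)/3 = 16/3
E[X] = (1/3)·6 + (2/3)·16/3 = 50/9

50/9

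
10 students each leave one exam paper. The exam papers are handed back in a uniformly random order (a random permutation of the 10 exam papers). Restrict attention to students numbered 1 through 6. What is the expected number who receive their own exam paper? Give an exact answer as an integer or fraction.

Let Xᵢ = 1 if person i gets their own exam paper. For each i, P(Xᵢ=1) = 1/10.
By linearity of expectation, E[X₁+…+X_6] = 6·(1/10) = 3/5.

3/5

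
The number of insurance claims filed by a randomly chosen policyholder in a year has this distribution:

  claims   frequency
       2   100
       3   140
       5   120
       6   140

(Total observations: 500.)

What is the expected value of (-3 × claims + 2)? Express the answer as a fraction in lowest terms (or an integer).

-259/25

Total = 500, so P(claims=2) = 100/500, etc.
E[-3x+2] = (1/5)·(-4) + (7/25)·(-7) + (6/25)·(-13) + (7/25)·(-16)
     = -259/25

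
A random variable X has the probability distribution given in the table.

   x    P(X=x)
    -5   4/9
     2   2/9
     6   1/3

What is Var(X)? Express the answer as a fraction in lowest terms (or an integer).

1940/81

E[X] = (4/9)·(-5) + (2/9)·2 + (1/3)·6 = 2/9
E[X²] = (4/9)·25 + (2/9)·4 + (1/3)·36 = 24
Var(X) = 24 − (2/9)² = 1940/81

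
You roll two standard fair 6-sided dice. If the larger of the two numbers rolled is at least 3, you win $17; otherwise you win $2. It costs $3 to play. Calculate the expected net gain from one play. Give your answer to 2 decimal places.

$12.33

E[payout] = (1/9)·2 + (8/9)·17 = 46/3
Expected profit = 46/3 − 3 = 37/3 ≈ $12.33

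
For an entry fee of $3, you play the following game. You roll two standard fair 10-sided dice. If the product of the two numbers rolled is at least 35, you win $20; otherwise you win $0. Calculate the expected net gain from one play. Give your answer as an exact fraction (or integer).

E[payout] = (63/100)·0 + (37/100)·20 = 37/5
Expected profit = 37/5 − 3 = 22/5

22/5 dollars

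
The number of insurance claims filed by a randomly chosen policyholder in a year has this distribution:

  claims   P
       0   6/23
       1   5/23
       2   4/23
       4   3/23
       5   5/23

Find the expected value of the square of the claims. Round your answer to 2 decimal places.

8.43

E[X²] = (6/23)·0 + (5/23)·1 + (4/23)·4 + (3/23)·16 + (5/23)·25
     = 194/23 ≈ 8.43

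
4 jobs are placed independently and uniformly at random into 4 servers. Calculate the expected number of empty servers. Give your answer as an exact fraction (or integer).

Let Xⱼ=1 if server j is empty. P(Xⱼ=1) = ((4-1)/4)^4 = 81/256.
By linearity, E[#empty] = 4·81/256 = 81/64.

81/64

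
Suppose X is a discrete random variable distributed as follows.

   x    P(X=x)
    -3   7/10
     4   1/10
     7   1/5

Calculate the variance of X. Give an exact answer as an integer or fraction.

1761/100

E[X] = (7/10)·(-3) + (1/10)·4 + (1/5)·7 = -3/10
E[X²] = (7/10)·9 + (1/10)·16 + (1/5)·49 = 177/10
Var(X) = 177/10 − (-3/10)² = 1761/100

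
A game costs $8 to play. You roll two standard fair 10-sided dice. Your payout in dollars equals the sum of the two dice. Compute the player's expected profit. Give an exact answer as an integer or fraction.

Distribution of the sum of the two dice: 2 w.p. 1/100, 3 w.p. 1/50, 4 w.p. 3/100, 5 w.p. 1/25, 6 w.p. 1/20, 7 w.p. 3/50, …
E[payout] = (1/100)·2 + (1/50)·3 + (3/100)·4 + (1/25)·5 + (1/20)·6 + (3/50)·7 + (7/100)·8 + (2/25)·9 + (9/100)·10 + (1/10)·11 + (9/100)·12 + (2/25)·13 + (7/100)·14 + (3/50)·15 + (1/20)·16 + (1/25)·17 + (3/100)·18 + (1/50)·19 + (1/100)·20 = 11
Expected profit = 11 − 8 = 3

$3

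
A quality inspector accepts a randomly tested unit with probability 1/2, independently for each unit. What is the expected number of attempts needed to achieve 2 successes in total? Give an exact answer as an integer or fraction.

By linearity (sum of 2 independent geometric waits), E[trials] = 2/p = 2/(1/2) = 4.

4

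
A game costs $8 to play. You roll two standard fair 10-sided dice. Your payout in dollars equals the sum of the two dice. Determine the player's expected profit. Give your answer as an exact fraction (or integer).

$3

Distribution of the sum of the two dice: 2 w.p. 1/100, 3 w.p. 1/50, 4 w.p. 3/100, 5 w.p. 1/25, 6 w.p. 1/20, 7 w.p. 3/50, …
E[payout] = (1/100)·2 + (1/50)·3 + (3/100)·4 + (1/25)·5 + (1/20)·6 + (3/50)·7 + (7/100)·8 + (2/25)·9 + (9/100)·10 + (1/10)·11 + (9/100)·12 + (2/25)·13 + (7/100)·14 + (3/50)·15 + (1/20)·16 + (1/25)·17 + (3/100)·18 + (1/50)·19 + (1/100)·20 = 11
Expected profit = 11 − 8 = 3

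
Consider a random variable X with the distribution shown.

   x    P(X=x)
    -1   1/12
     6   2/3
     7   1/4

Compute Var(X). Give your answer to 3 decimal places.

4.222

E[X] = (1/12)·(-1) + (2/3)·6 + (1/4)·7 = 17/3
E[X²] = (1/12)·1 + (2/3)·36 + (1/4)·49 = 109/3
Var(X) = 109/3 − (17/3)² = 38/9 ≈ 4.222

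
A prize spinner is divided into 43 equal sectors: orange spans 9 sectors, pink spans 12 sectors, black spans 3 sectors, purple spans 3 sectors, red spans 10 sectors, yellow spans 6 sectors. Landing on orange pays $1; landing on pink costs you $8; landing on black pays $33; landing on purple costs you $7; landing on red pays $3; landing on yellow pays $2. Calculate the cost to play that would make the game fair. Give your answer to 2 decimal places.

$0.77

E[payout] = (9/43)·1 + (12/43)·(-8) + (3/43)·33 + (3/43)·(-7) + (10/43)·3 + (6/43)·2 = 33/43
Fair fee = E[payout] = 33/43 ≈ $0.77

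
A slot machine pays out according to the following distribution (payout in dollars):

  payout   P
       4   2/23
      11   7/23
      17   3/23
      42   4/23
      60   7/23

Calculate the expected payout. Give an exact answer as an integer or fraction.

E[X] = (2/23)·4 + (7/23)·11 + (3/23)·17 + (4/23)·42 + (7/23)·60
     = 724/23

724/23 dollars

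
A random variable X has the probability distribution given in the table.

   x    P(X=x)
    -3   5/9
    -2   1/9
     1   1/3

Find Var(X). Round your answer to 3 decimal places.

E[X] = (5/9)·(-3) + (1/9)·(-2) + (1/3)·1 = -14/9
E[X²] = (5/9)·9 + (1/9)·4 + (1/3)·1 = 52/9
Var(X) = 52/9 − (-14/9)² = 272/81 ≈ 3.358

3.358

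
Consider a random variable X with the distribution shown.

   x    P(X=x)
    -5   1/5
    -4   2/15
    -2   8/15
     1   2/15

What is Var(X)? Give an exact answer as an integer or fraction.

746/225

E[X] = (1/5)·(-5) + (2/15)·(-4) + (8/15)·(-2) + (2/15)·1 = -37/15
E[X²] = (1/5)·25 + (2/15)·16 + (8/15)·4 + (2/15)·1 = 47/5
Var(X) = 47/5 − (-37/15)² = 746/225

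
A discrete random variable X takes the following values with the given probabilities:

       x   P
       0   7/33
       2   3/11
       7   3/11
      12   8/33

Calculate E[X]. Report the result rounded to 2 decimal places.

E[X] = (7/33)·0 + (3/11)·2 + (3/11)·7 + (8/33)·12
     = 59/11 ≈ 5.36

5.36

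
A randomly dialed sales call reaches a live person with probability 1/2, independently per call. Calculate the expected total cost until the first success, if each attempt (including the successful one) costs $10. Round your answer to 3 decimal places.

E[#attempts] = 1/p = 2; E[cost] = 10·2 = 20.
≈ 20.000

$20.000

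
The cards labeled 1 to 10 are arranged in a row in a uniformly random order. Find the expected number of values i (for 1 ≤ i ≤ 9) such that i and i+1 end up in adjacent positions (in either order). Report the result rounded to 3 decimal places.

For each i ∈ {1,…,9}, let Xᵢ = 1 if i and i+1 are adjacent. P(Xᵢ=1) = 2·(10−1)!/10! = 2/10.
By linearity, E[ΣXᵢ] = (9)·(2/10) = 9/5.
≈ 1.800

1.800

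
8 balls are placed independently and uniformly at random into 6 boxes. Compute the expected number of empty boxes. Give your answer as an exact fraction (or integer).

Let Xⱼ=1 if box j is empty. P(Xⱼ=1) = ((6-1)/6)^8 = 390625/1679616.
By linearity, E[#empty] = 6·390625/1679616 = 390625/279936.

390625/279936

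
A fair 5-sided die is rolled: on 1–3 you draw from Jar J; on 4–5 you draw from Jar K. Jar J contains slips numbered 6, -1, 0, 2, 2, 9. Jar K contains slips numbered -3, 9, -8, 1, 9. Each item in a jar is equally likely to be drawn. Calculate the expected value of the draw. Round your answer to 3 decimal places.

2.440

E[X | Jar J] = (6 − 1 + 0 + 2 + 2 + 9)/6 = 3
E[X | Jar K] = (-3 + 9 − 8 + 1 + 9)/5 = 8/5
E[X] = (3/5)·3 + (2/5)·8/5 = 61/25 ≈ 2.440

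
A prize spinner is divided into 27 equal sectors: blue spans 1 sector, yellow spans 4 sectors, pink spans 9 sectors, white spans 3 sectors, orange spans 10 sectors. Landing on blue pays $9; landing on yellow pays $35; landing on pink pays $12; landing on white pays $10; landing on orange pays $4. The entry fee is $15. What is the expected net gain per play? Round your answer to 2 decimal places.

-$2.89

E[payout] = (1/27)·9 + (4/27)·35 + (9/27)·12 + (3/27)·10 + (10/27)·4 = 109/9
Expected profit = 109/9 − 15 = -26/9 ≈ -$2.89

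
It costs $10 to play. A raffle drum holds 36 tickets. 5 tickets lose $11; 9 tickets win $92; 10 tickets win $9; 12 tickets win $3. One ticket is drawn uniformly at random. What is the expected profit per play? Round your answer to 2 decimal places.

$14.97

E[payout] = (5/36)·(-11) + (9/36)·92 + (10/36)·9 + (12/36)·3 = 899/36
Expected profit = 899/36 − 10 = 539/36 ≈ $14.97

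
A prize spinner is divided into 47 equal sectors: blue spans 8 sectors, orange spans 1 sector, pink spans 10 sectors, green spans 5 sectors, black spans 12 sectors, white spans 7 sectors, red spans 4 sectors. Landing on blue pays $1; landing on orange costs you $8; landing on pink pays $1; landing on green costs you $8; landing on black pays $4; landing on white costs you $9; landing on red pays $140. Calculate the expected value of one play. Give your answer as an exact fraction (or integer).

515/47 dollars

E[payout] = (8/47)·1 + (1/47)·(-8) + (10/47)·1 + (5/47)·(-8) + (12/47)·4 + (7/47)·(-9) + (4/47)·140 = 515/47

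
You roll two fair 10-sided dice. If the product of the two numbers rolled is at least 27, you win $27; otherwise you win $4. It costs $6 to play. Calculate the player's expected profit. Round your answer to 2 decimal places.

E[payout] = (53/100)·4 + (47/100)·27 = 1481/100
Expected profit = 1481/100 − 6 = 881/100 ≈ $8.81

$8.81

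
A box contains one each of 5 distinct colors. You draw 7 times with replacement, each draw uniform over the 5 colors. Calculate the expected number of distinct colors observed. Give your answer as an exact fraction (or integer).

61741/15625

Let Xⱼ=1 if type j appears at least once. P(Xⱼ=1) = 1 − ((5−1)/5)^7 = 61741/78125.
E[#distinct] = 5·61741/78125 = 61741/15625.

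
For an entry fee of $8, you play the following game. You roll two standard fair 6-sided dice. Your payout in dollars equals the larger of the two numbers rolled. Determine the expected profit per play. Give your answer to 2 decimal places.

Distribution of the larger of the two numbers rolled: 1 w.p. 1/36, 2 w.p. 1/12, 3 w.p. 5/36, 4 w.p. 7/36, 5 w.p. 1/4, 6 w.p. 11/36
E[payout] = (1/36)·1 + (1/12)·2 + (5/36)·3 + (7/36)·4 + (1/4)·5 + (11/36)·6 = 161/36
Expected profit = 161/36 − 8 = -127/36 ≈ -$3.53

-$3.53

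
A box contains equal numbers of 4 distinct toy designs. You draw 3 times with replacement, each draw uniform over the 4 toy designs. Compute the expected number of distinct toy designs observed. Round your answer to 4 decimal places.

2.3125

Let Xⱼ=1 if type j appears at least once. P(Xⱼ=1) = 1 − ((4−1)/4)^3 = 37/64.
E[#distinct] = 4·37/64 = 37/16.
≈ 2.3125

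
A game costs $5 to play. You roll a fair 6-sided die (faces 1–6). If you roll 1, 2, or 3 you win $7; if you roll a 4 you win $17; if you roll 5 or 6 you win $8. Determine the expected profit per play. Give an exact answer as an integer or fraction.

$4

E[payout] = (1/2)·7 + (1/3)·8 + (1/6)·17 = 9
Expected profit = 9 − 5 = 4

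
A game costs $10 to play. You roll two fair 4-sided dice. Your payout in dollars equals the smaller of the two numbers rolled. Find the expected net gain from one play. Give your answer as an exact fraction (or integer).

Distribution of the smaller of the two numbers rolled: 1 w.p. 7/16, 2 w.p. 5/16, 3 w.p. 3/16, 4 w.p. 1/16
E[payout] = (7/16)·1 + (5/16)·2 + (3/16)·3 + (1/16)·4 = 15/8
Expected profit = 15/8 − 10 = -65/8

-65/8 dollars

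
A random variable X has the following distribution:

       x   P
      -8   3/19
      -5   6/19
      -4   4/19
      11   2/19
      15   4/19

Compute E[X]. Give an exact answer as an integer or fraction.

E[X] = (3/19)·(-8) + (6/19)·(-5) + (4/19)·(-4) + (2/19)·11 + (4/19)·15
     = 12/19

12/19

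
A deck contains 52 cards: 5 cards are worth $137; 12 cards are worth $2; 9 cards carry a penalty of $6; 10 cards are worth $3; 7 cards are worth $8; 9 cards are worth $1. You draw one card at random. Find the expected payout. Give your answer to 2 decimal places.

$14.42

E[payout] = (5/52)·137 + (12/52)·2 + (9/52)·(-6) + (10/52)·3 + (7/52)·8 + (9/52)·1 = 375/26
≈ $14.42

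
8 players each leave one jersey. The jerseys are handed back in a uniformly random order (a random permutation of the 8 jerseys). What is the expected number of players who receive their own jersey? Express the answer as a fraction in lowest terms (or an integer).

1

Let Xᵢ = 1 if person i gets their own jersey. For each i, P(Xᵢ=1) = 1/8.
By linearity of expectation, E[X₁+…+X_8] = 8·(1/8) = 1.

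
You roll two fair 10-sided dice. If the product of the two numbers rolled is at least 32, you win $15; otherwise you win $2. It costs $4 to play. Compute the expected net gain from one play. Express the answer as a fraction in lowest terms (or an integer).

307/100 dollars

E[payout] = (61/100)·2 + (39/100)·15 = 707/100
Expected profit = 707/100 − 4 = 307/100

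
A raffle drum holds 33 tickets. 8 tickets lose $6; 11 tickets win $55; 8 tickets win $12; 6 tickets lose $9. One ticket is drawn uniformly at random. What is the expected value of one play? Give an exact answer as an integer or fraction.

599/33 dollars

E[payout] = (8/33)·(-6) + (11/33)·55 + (8/33)·12 + (6/33)·(-9) = 599/33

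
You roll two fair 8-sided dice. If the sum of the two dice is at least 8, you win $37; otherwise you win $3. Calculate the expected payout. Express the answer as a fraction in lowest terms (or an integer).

827/32 dollars

E[payout] = (21/64)·3 + (43/64)·37 = 827/32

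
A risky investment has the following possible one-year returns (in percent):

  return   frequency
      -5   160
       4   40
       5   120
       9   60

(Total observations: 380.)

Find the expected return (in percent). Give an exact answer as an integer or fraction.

25/19

Total = 380, so P(return=-5) = 160/380, etc.
E[X] = (8/19)·(-5) + (2/19)·4 + (6/19)·5 + (3/19)·9
     = 25/19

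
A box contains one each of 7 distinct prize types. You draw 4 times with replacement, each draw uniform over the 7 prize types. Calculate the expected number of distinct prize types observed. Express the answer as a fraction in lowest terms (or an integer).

Let Xⱼ=1 if type j appears at least once. P(Xⱼ=1) = 1 − ((7−1)/7)^4 = 1105/2401.
E[#distinct] = 7·1105/2401 = 1105/343.

1105/343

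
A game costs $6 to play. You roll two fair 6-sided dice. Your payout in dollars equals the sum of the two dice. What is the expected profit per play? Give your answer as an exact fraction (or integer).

$1

Distribution of the sum of the two dice: 2 w.p. 1/36, 3 w.p. 1/18, 4 w.p. 1/12, 5 w.p. 1/9, 6 w.p. 5/36, 7 w.p. 1/6, …
E[payout] = (1/36)·2 + (1/18)·3 + (1/12)·4 + (1/9)·5 + (5/36)·6 + (1/6)·7 + (5/36)·8 + (1/9)·9 + (1/12)·10 + (1/18)·11 + (1/36)·12 = 7
Expected profit = 7 − 6 = 1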